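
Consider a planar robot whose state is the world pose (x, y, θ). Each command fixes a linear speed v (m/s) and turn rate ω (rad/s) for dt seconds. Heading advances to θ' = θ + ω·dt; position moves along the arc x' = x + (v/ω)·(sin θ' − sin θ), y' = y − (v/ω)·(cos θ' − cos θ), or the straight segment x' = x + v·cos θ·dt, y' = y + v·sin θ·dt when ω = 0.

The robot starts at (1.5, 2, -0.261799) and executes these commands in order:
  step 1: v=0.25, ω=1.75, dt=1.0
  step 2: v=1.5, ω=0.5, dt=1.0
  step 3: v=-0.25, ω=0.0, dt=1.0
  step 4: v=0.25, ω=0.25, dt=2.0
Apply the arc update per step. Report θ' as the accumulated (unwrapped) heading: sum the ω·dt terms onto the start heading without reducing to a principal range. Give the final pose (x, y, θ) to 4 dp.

step 1: θ'=1.4882 (R=0.1429) → pose (1.6793, 2.1262, 1.4882)
step 2: θ'=1.9882 (R=3.0000) → pose (1.4320, 3.5899, 1.9882)
step 3: θ'=1.9882 (straight) → pose (1.5334, 3.3613, 1.9882)
step 4: θ'=2.4882 (R=1.0000) → pose (1.2271, 3.7500, 2.4882)

(1.2271, 3.7500, 2.4882)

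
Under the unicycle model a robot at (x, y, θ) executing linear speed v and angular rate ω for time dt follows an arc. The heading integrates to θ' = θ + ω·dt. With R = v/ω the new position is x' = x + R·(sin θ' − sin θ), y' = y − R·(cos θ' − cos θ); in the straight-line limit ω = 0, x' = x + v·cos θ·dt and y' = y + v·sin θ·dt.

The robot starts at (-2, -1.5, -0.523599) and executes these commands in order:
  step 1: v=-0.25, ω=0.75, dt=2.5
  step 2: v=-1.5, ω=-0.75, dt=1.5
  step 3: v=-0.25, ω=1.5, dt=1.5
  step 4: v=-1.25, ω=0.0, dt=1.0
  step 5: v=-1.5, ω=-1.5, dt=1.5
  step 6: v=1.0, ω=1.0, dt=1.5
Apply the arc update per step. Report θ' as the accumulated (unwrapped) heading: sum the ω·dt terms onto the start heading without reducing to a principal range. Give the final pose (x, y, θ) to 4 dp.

step 1: θ'=1.3514 (R=-0.3333) → pose (-2.4920, -1.7161, 1.3514)
step 2: θ'=0.2264 (R=2.0000) → pose (-3.9951, -3.2298, 0.2264)
step 3: θ'=2.4764 (R=-0.1667) → pose (-4.0606, -3.5234, 2.4764)
step 4: θ'=2.4764 (straight) → pose (-3.0771, -4.2949, 2.4764)
step 5: θ'=0.2264 (R=1.0000) → pose (-3.4698, -6.0561, 0.2264)
step 6: θ'=1.7264 (R=1.0000) → pose (-2.7064, -4.9267, 1.7264)

(-2.7064, -4.9267, 1.7264)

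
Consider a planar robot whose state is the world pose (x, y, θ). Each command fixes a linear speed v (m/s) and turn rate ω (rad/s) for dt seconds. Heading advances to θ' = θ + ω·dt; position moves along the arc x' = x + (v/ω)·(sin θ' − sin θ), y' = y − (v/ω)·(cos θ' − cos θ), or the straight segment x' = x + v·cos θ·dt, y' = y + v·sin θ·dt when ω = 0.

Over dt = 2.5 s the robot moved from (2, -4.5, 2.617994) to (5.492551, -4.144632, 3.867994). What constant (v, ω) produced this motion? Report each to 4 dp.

Δθ = 3.867994 − 2.617994 = 1.250000
ω = Δθ/dt = 1.250000/2.5 = 0.5000
R = Δx/(sin θ' − sin θ) = -3.0000
v = R·ω = -3.0000·0.5000 = -1.5000

v = -1.5000, ω = 0.5000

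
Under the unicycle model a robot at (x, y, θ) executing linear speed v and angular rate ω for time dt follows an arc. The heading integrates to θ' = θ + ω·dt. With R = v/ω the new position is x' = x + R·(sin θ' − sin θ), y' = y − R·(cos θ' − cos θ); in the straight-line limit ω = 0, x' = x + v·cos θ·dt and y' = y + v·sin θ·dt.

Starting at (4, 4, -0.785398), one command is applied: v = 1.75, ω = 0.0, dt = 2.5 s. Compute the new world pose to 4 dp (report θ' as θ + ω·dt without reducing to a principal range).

θ' = -0.7854 + 0.0·2.5 = -0.7854
ω = 0 → straight: x' = 4 + 1.75·cos(-0.7854)·2.5 = 7.0936
y' = 4 + 1.75·sin(-0.7854)·2.5 = 0.9064

(7.0936, 0.9064, -0.7854)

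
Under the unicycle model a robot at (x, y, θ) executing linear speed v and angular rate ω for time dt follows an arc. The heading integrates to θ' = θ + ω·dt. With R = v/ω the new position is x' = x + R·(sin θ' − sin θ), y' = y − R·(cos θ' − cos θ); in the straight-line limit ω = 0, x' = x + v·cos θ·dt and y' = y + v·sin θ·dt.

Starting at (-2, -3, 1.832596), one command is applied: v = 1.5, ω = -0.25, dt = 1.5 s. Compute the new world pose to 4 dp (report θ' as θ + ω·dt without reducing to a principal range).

θ' = 1.8326 + -0.25·1.5 = 1.4576
R = v/ω = 1.5/-0.25 = -6.0000
x' = -2 + -6.0000·(sin 1.4576 − sin 1.8326) = -2.1660
y' = -3 − -6.0000·(cos 1.4576 − cos 1.8326) = -0.7693

(-2.1660, -0.7693, 1.4576)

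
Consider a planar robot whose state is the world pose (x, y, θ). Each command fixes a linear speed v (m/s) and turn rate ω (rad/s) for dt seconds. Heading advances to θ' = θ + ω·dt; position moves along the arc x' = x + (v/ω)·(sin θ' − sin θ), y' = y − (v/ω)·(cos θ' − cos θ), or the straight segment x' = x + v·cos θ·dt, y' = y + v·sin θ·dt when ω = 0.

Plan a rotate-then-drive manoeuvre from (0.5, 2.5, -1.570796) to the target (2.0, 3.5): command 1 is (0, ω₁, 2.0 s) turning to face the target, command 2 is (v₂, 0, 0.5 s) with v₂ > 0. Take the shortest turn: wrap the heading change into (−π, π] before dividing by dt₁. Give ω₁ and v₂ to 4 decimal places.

ω₁ = 1.0794, v₂ = 3.6056

heading to target = atan2(3.5−2.5, 2−0.5) = 0.5880
Δθ = wrap(0.5880 − -1.5708) = 2.1588; ω₁ = Δθ/dt₁ = 1.0794
distance = √((2−0.5)² + (3.5−2.5)²) = 1.8028; v₂ = distance/dt₂ = 3.6056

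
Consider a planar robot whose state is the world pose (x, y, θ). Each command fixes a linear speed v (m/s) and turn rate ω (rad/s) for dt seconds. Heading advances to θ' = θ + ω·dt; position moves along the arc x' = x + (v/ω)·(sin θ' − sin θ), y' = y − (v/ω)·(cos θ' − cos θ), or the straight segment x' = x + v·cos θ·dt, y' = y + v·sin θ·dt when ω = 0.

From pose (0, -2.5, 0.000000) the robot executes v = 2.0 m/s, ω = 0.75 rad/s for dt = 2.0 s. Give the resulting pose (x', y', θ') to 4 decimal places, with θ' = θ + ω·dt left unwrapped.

θ' = 0.0000 + 0.75·2.0 = 1.5000
R = v/ω = 2.0/0.75 = 2.6667
x' = 0 + 2.6667·(sin 1.5000 − sin 0.0000) = 2.6600
y' = -2.5 − 2.6667·(cos 1.5000 − cos 0.0000) = -0.0220

(2.6600, -0.0220, 1.5000)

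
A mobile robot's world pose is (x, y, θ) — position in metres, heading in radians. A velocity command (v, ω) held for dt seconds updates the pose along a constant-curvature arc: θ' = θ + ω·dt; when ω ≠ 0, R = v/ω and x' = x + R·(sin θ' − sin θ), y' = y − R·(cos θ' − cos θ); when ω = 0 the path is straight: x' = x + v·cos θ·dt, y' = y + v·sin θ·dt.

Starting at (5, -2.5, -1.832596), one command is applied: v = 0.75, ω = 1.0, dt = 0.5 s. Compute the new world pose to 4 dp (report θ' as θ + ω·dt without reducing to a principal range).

(4.9956, -2.8711, -1.3326)

θ' = -1.8326 + 1.0·0.5 = -1.3326
R = v/ω = 0.75/1.0 = 0.7500
x' = 5 + 0.7500·(sin -1.3326 − sin -1.8326) = 4.9956
y' = -2.5 − 0.7500·(cos -1.3326 − cos -1.8326) = -2.8711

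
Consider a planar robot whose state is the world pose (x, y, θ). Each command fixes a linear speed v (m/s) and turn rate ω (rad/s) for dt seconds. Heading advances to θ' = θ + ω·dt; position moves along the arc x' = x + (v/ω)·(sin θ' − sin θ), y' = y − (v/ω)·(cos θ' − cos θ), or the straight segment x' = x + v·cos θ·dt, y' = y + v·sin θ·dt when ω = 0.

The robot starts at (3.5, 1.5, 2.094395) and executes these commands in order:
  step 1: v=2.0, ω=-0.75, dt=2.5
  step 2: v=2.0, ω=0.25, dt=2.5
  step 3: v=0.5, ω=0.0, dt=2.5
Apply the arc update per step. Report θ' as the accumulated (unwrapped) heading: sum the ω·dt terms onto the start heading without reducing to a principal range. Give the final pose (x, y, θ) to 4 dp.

(10.2987, 8.8653, 0.8444)

step 1: θ'=0.2194 (R=-2.6667) → pose (5.2290, 5.4361, 0.2194)
step 2: θ'=0.8444 (R=8.0000) → pose (9.4685, 7.9308, 0.8444)
step 3: θ'=0.8444 (straight) → pose (10.2987, 8.8653, 0.8444)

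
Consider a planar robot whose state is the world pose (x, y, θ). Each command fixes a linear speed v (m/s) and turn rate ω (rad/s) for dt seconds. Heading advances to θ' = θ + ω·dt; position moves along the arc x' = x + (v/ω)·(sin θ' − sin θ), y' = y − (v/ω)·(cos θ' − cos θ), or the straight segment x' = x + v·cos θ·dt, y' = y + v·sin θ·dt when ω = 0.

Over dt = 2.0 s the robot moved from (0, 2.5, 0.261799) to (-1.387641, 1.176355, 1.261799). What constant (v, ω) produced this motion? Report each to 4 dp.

Δθ = 1.261799 − 0.261799 = 1.000000
ω = Δθ/dt = 1.000000/2.0 = 0.5000
R = Δx/(sin θ' − sin θ) = -2.0000
v = R·ω = -2.0000·0.5000 = -1.0000

v = -1.0000, ω = 0.5000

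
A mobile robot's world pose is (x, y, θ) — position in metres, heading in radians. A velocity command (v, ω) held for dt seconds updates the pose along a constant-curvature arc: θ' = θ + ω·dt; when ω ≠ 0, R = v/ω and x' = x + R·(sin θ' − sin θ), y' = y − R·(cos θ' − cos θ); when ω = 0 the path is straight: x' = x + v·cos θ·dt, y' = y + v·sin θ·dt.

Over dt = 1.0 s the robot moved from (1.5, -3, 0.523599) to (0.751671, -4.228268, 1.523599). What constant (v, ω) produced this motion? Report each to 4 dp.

Δθ = 1.523599 − 0.523599 = 1.000000
ω = Δθ/dt = 1.000000/1.0 = 1.0000
R = −Δy/(cos θ' − cos θ) = -1.5000
v = R·ω = -1.5000·1.0000 = -1.5000

v = -1.5000, ω = 1.0000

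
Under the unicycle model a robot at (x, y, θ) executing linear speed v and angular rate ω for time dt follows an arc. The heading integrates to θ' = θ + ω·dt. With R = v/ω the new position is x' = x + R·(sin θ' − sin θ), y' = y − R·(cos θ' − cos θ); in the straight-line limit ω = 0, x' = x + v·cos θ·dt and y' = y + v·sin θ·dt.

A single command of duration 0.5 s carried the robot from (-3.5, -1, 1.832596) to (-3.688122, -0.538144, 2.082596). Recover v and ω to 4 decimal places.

Δθ = 2.082596 − 1.832596 = 0.250000
ω = Δθ/dt = 0.250000/0.5 = 0.5000
R = −Δy/(cos θ' − cos θ) = 2.0000
v = R·ω = 2.0000·0.5000 = 1.0000

v = 1.0000, ω = 0.5000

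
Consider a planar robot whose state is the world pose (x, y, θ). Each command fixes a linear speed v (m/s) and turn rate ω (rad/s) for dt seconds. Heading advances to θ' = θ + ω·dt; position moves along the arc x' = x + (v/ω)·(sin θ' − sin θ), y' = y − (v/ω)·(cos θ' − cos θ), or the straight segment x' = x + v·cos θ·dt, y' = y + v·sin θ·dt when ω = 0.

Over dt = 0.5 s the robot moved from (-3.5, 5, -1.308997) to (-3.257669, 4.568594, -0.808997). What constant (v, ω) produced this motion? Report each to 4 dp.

Δθ = -0.808997 − -1.308997 = 0.500000
ω = Δθ/dt = 0.500000/0.5 = 1.0000
R = −Δy/(cos θ' − cos θ) = 1.0000
v = R·ω = 1.0000·1.0000 = 1.0000

v = 1.0000, ω = 1.0000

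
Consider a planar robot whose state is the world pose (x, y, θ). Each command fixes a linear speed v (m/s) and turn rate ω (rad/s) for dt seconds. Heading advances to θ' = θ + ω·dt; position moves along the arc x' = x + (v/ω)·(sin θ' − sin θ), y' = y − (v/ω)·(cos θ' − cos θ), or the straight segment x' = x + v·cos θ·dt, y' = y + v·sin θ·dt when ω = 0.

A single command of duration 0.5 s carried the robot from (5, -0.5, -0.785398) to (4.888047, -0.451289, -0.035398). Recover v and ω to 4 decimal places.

Δθ = -0.035398 − -0.785398 = 0.750000
ω = Δθ/dt = 0.750000/0.5 = 1.5000
R = Δx/(sin θ' − sin θ) = -0.1667
v = R·ω = -0.1667·1.5000 = -0.2500

v = -0.2500, ω = 1.5000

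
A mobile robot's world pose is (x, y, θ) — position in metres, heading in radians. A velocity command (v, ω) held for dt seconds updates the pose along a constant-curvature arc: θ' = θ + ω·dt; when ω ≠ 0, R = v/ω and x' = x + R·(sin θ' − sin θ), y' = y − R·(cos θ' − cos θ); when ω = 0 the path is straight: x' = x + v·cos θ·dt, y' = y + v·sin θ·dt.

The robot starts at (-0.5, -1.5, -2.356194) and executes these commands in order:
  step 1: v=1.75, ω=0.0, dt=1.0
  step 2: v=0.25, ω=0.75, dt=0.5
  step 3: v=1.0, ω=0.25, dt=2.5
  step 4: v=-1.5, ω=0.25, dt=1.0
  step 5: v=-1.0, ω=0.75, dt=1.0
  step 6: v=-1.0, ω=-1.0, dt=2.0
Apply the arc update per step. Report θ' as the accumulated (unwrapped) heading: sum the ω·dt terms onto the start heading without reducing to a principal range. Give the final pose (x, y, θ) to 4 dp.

(-3.6316, -1.5807, -2.3562)

step 1: θ'=-2.3562 (straight) → pose (-1.7374, -2.7374, -2.3562)
step 2: θ'=-1.9812 (R=0.3333) → pose (-1.8074, -2.8401, -1.9812)
step 3: θ'=-1.3562 (R=4.0000) → pose (-2.0478, -5.2879, -1.3562)
step 4: θ'=-1.1062 (R=-6.0000) → pose (-2.5462, -3.8772, -1.1062)
step 5: θ'=-0.3562 (R=-1.3333) → pose (-3.2732, -3.2250, -0.3562)
step 6: θ'=-2.3562 (R=1.0000) → pose (-3.6316, -1.5807, -2.3562)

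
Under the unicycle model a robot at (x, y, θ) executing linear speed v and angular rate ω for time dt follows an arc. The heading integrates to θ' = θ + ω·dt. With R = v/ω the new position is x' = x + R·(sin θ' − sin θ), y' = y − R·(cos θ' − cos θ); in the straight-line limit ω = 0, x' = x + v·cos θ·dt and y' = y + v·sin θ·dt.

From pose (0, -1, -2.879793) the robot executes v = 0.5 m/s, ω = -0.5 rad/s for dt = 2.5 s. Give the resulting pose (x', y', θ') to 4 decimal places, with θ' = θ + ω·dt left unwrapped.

θ' = -2.8798 + -0.5·2.5 = -4.1298
R = v/ω = 0.5/-0.5 = -1.0000
x' = 0 + -1.0000·(sin -4.1298 − sin -2.8798) = -1.0939
y' = -1 − -1.0000·(cos -4.1298 − cos -2.8798) = -0.5843

(-1.0939, -0.5843, -4.1298)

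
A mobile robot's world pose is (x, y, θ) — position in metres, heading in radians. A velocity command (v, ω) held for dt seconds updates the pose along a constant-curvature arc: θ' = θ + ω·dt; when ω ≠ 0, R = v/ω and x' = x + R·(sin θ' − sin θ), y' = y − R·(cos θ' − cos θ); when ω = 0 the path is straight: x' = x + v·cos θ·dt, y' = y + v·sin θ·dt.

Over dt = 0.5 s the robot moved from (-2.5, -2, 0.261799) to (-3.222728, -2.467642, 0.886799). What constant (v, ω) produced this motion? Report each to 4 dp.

Δθ = 0.886799 − 0.261799 = 0.625000
ω = Δθ/dt = 0.625000/0.5 = 1.2500
R = Δx/(sin θ' − sin θ) = -1.4000
v = R·ω = -1.4000·1.2500 = -1.7500

v = -1.7500, ω = 1.2500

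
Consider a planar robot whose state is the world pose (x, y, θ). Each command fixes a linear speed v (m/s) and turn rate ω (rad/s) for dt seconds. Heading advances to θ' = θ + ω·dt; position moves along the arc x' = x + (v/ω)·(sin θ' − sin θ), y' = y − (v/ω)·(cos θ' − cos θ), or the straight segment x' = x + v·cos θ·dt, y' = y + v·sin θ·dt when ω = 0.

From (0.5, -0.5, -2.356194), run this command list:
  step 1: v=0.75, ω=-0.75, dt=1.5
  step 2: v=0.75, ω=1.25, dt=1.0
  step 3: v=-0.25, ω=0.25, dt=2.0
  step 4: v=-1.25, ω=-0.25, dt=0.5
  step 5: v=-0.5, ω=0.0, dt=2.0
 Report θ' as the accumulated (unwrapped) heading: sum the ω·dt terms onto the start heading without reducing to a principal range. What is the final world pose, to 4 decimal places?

step 1: θ'=-3.4812 (R=-1.0000) → pose (-0.5402, -0.7358, -3.4812)
step 2: θ'=-2.2312 (R=0.6000) → pose (-1.2139, -0.9335, -2.2312)
step 3: θ'=-1.7312 (R=-1.0000) → pose (-1.0165, -0.4797, -1.7312)
step 4: θ'=-1.8562 (R=5.0000) → pose (-0.8784, 0.1294, -1.8562)
step 5: θ'=-1.8562 (straight) → pose (-0.5969, 1.0890, -1.8562)

(-0.5969, 1.0890, -1.8562)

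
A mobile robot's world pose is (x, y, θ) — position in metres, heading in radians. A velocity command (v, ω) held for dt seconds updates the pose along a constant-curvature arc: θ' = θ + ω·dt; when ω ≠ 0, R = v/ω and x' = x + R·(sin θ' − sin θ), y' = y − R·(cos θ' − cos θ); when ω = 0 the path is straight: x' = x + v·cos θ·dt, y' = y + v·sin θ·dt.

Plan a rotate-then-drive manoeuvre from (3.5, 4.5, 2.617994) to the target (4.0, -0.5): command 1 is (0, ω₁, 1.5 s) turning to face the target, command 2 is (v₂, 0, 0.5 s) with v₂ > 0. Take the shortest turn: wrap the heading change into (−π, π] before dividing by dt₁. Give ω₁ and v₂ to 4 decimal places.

ω₁ = 1.4627, v₂ = 10.0499

heading to target = atan2(-0.5−4.5, 4−3.5) = -1.4711
Δθ = wrap(-1.4711 − 2.6180) = 2.1941; ω₁ = Δθ/dt₁ = 1.4627
distance = √((4−3.5)² + (-0.5−4.5)²) = 5.0249; v₂ = distance/dt₂ = 10.0499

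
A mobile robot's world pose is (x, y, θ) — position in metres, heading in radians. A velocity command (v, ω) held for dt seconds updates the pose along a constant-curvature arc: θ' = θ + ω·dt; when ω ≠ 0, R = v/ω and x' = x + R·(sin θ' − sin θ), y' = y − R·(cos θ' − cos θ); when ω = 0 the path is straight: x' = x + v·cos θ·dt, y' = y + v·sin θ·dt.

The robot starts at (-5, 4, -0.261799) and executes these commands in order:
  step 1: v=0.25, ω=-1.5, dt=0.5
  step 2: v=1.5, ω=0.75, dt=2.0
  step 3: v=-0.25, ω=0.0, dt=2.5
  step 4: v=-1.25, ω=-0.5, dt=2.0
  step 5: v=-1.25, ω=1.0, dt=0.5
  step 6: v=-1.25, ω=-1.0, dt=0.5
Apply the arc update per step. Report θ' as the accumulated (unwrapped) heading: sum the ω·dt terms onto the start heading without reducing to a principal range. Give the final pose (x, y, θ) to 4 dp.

step 1: θ'=-1.0118 (R=-0.1667) → pose (-4.9018, 3.9274, -1.0118)
step 2: θ'=0.4882 (R=2.0000) → pose (-2.2682, 3.2217, 0.4882)
step 3: θ'=0.4882 (straight) → pose (-2.8202, 2.9286, 0.4882)
step 4: θ'=-0.5118 (R=2.5000) → pose (-5.2171, 2.9569, -0.5118)
step 5: θ'=-0.0118 (R=-1.2500) → pose (-5.8146, 3.1169, -0.0118)
step 6: θ'=-0.5118 (R=1.2500) → pose (-6.4120, 3.2770, -0.5118)

(-6.4120, 3.2770, -0.5118)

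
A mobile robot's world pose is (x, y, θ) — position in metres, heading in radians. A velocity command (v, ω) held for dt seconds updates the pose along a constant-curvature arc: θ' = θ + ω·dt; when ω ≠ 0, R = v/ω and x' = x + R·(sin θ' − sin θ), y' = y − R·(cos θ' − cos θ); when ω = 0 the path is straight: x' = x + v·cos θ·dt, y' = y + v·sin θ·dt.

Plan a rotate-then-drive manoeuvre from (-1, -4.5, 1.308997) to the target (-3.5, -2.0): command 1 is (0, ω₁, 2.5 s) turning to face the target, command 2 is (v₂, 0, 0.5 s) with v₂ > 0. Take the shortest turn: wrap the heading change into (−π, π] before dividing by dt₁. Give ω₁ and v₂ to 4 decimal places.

heading to target = atan2(-2−-4.5, -3.5−-1) = 2.3562
Δθ = wrap(2.3562 − 1.3090) = 1.0472; ω₁ = Δθ/dt₁ = 0.4189
distance = √((-3.5−-1)² + (-2−-4.5)²) = 3.5355; v₂ = distance/dt₂ = 7.0711

ω₁ = 0.4189, v₂ = 7.0711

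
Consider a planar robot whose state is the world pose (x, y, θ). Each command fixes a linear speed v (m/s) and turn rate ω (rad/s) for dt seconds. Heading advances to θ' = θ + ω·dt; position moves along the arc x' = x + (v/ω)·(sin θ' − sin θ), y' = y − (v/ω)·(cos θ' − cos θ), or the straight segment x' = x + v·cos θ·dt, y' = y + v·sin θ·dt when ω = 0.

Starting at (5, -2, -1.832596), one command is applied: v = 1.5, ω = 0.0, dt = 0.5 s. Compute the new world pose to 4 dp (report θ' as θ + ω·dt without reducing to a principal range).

(4.8059, -2.7244, -1.8326)

θ' = -1.8326 + 0.0·0.5 = -1.8326
ω = 0 → straight: x' = 5 + 1.5·cos(-1.8326)·0.5 = 4.8059
y' = -2 + 1.5·sin(-1.8326)·0.5 = -2.7244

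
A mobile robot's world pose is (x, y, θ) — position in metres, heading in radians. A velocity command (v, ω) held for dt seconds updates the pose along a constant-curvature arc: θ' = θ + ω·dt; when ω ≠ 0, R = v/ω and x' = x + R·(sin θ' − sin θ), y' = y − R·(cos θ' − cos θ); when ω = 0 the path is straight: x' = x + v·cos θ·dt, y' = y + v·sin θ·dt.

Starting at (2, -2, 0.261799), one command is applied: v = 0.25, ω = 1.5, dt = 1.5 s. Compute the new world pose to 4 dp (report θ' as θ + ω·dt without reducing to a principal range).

θ' = 0.2618 + 1.5·1.5 = 2.5118
R = v/ω = 0.25/1.5 = 0.1667
x' = 2 + 0.1667·(sin 2.5118 − sin 0.2618) = 2.0550
y' = -2 − 0.1667·(cos 2.5118 − cos 0.2618) = -1.7043

(2.0550, -1.7043, 2.5118)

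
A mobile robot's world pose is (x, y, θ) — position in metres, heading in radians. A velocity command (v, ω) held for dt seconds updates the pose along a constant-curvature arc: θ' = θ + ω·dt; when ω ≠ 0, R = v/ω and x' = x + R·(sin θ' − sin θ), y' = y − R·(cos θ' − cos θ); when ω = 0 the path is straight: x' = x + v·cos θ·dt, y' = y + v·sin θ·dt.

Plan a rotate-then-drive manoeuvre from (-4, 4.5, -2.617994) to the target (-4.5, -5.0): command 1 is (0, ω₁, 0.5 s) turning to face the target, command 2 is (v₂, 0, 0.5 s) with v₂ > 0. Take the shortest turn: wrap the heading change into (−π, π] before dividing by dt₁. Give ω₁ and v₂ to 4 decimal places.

heading to target = atan2(-5−4.5, -4.5−-4) = -1.6234
Δθ = wrap(-1.6234 − -2.6180) = 0.9946; ω₁ = Δθ/dt₁ = 1.9892
distance = √((-4.5−-4)² + (-5−4.5)²) = 9.5131; v₂ = distance/dt₂ = 19.0263

ω₁ = 1.9892, v₂ = 19.0263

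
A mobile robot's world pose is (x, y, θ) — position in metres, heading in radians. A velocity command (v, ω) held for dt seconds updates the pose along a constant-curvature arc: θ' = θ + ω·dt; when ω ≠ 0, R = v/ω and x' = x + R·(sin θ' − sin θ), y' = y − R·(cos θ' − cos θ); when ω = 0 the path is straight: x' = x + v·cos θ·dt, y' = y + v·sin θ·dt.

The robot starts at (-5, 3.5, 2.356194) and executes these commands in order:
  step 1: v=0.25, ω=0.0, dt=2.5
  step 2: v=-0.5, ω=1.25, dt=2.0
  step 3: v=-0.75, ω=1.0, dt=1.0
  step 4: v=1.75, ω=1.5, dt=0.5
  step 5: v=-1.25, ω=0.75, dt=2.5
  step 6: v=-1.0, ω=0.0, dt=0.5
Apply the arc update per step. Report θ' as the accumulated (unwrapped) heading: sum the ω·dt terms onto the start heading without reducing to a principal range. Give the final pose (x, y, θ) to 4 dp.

step 1: θ'=2.3562 (straight) → pose (-5.4419, 3.9419, 2.3562)
step 2: θ'=4.8562 (R=-0.4000) → pose (-4.7632, 4.2821, 4.8562)
step 3: θ'=5.8562 (R=-0.7500) → pose (-5.1949, 4.8573, 5.8562)
step 4: θ'=6.6062 (R=1.1667) → pose (-4.3414, 4.8129, 6.6062)
step 5: θ'=8.4812 (R=-1.6667) → pose (-5.1618, 2.2542, 8.4812)
step 6: θ'=8.4812 (straight) → pose (-4.8684, 1.8494, 8.4812)

(-4.8684, 1.8494, 8.4812)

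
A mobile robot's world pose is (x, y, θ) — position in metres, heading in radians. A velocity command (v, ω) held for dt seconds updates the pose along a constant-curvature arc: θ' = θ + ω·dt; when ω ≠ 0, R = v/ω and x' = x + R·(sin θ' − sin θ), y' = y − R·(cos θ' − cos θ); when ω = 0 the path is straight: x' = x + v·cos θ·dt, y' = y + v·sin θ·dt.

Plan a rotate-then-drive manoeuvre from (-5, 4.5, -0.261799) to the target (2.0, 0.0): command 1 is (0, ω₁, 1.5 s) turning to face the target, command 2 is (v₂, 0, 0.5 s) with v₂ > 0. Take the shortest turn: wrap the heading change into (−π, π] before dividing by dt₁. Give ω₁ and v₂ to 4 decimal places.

heading to target = atan2(0−4.5, 2−-5) = -0.5713
Δθ = wrap(-0.5713 − -0.2618) = -0.3095; ω₁ = Δθ/dt₁ = -0.2064
distance = √((2−-5)² + (0−4.5)²) = 8.3217; v₂ = distance/dt₂ = 16.6433

ω₁ = -0.2064, v₂ = 16.6433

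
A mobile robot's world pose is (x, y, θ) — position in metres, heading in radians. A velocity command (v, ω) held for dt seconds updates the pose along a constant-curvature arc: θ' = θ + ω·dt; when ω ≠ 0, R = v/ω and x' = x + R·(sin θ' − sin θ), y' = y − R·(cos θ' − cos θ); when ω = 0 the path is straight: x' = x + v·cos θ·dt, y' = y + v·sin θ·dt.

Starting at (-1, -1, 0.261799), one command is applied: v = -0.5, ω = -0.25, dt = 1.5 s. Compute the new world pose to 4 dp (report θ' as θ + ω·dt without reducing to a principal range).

θ' = 0.2618 + -0.25·1.5 = -0.1132
R = v/ω = -0.5/-0.25 = 2.0000
x' = -1 + 2.0000·(sin -0.1132 − sin 0.2618) = -1.7436
y' = -1 − 2.0000·(cos -0.1132 − cos 0.2618) = -1.0553

(-1.7436, -1.0553, -0.1132)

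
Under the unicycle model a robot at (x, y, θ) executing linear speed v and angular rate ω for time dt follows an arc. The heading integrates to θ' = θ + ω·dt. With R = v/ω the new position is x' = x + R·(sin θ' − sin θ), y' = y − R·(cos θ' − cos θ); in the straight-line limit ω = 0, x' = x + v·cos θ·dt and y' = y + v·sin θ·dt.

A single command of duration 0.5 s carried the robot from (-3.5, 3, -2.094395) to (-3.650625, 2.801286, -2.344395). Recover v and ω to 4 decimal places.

Δθ = -2.344395 − -2.094395 = -0.250000
ω = Δθ/dt = -0.250000/0.5 = -0.5000
R = −Δy/(cos θ' − cos θ) = -1.0000
v = R·ω = -1.0000·-0.5000 = 0.5000

v = 0.5000, ω = -0.5000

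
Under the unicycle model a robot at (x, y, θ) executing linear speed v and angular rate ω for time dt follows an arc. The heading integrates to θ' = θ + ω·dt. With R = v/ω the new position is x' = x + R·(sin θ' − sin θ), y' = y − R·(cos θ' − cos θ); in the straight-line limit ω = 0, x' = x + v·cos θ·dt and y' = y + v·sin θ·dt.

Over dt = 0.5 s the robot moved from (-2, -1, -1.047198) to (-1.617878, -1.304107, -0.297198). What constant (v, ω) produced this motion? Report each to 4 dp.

Δθ = -0.297198 − -1.047198 = 0.750000
ω = Δθ/dt = 0.750000/0.5 = 1.5000
R = Δx/(sin θ' − sin θ) = 0.6667
v = R·ω = 0.6667·1.5000 = 1.0000

v = 1.0000, ω = 1.5000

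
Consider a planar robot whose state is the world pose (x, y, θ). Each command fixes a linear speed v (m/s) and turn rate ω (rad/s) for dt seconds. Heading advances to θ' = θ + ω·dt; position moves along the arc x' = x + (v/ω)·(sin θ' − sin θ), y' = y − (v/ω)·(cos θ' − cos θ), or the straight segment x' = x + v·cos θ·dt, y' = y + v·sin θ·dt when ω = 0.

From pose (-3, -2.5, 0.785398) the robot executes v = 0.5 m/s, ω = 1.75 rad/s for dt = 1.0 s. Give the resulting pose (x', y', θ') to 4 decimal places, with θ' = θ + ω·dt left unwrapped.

θ' = 0.7854 + 1.75·1.0 = 2.5354
R = v/ω = 0.5/1.75 = 0.2857
x' = -3 + 0.2857·(sin 2.5354 − sin 0.7854) = -3.0392
y' = -2.5 − 0.2857·(cos 2.5354 − cos 0.7854) = -2.0632

(-3.0392, -2.0632, 2.5354)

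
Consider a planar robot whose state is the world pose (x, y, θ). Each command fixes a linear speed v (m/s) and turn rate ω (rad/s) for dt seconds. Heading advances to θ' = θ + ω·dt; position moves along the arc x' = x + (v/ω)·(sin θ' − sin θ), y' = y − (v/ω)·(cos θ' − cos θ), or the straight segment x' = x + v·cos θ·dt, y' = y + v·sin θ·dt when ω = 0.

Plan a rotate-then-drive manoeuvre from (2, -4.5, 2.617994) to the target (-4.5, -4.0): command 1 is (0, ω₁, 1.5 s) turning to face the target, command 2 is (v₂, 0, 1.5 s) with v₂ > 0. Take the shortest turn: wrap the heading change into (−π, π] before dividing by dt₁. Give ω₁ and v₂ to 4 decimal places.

heading to target = atan2(-4−-4.5, -4.5−2) = 3.0648
Δθ = wrap(3.0648 − 2.6180) = 0.4468; ω₁ = Δθ/dt₁ = 0.2979
distance = √((-4.5−2)² + (-4−-4.5)²) = 6.5192; v₂ = distance/dt₂ = 4.3461

ω₁ = 0.2979, v₂ = 4.3461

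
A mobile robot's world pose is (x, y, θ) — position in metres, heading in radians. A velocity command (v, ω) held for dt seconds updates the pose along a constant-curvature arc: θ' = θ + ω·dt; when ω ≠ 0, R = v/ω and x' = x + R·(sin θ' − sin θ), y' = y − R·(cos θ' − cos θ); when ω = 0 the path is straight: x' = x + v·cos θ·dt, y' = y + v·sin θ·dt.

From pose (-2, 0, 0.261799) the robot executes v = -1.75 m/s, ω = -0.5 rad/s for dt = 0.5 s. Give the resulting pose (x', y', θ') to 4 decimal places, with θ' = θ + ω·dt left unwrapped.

θ' = 0.2618 + -0.5·0.5 = 0.0118
R = v/ω = -1.75/-0.5 = 3.5000
x' = -2 + 3.5000·(sin 0.0118 − sin 0.2618) = -2.8646
y' = 0 − 3.5000·(cos 0.0118 − cos 0.2618) = -0.1190

(-2.8646, -0.1190, 0.0118)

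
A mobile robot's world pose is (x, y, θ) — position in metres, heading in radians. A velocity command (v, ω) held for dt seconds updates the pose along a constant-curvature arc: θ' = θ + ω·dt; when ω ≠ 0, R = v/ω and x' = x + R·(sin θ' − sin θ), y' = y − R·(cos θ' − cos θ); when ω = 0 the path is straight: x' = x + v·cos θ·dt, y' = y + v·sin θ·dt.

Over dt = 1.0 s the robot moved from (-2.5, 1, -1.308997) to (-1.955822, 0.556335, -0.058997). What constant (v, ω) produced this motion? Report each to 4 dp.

v = 0.7500, ω = 1.2500

Δθ = -0.058997 − -1.308997 = 1.250000
ω = Δθ/dt = 1.250000/1.0 = 1.2500
R = Δx/(sin θ' − sin θ) = 0.6000
v = R·ω = 0.6000·1.2500 = 0.7500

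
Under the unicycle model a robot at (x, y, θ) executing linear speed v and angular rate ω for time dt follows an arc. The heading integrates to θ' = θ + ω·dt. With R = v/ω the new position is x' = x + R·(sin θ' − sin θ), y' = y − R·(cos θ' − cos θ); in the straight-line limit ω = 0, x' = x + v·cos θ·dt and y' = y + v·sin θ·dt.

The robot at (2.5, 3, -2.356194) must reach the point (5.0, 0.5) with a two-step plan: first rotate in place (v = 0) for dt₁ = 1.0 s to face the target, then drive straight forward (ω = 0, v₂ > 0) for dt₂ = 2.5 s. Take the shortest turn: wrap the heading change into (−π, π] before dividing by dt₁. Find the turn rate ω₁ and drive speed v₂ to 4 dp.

ω₁ = 1.5708, v₂ = 1.4142

heading to target = atan2(0.5−3, 5−2.5) = -0.7854
Δθ = wrap(-0.7854 − -2.3562) = 1.5708; ω₁ = Δθ/dt₁ = 1.5708
distance = √((5−2.5)² + (0.5−3)²) = 3.5355; v₂ = distance/dt₂ = 1.4142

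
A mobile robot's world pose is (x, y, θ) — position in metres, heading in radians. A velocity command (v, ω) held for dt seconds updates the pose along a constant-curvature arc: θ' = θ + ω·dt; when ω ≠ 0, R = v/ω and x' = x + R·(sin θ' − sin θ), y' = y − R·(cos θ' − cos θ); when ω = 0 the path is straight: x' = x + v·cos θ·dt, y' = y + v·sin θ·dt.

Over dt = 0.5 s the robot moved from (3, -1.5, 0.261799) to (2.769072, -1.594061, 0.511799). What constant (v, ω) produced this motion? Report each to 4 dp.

Δθ = 0.511799 − 0.261799 = 0.250000
ω = Δθ/dt = 0.250000/0.5 = 0.5000
R = Δx/(sin θ' − sin θ) = -1.0000
v = R·ω = -1.0000·0.5000 = -0.5000

v = -0.5000, ω = 0.5000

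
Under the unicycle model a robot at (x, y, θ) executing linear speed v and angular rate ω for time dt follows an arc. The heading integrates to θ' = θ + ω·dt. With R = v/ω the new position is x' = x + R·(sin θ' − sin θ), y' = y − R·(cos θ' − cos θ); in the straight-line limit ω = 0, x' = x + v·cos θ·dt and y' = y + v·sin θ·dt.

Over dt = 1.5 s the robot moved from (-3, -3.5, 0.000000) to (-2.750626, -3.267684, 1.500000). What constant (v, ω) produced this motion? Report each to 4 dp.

v = 0.2500, ω = 1.0000

Δθ = 1.500000 − 0.000000 = 1.500000
ω = Δθ/dt = 1.500000/1.5 = 1.0000
R = Δx/(sin θ' − sin θ) = 0.2500
v = R·ω = 0.2500·1.0000 = 0.2500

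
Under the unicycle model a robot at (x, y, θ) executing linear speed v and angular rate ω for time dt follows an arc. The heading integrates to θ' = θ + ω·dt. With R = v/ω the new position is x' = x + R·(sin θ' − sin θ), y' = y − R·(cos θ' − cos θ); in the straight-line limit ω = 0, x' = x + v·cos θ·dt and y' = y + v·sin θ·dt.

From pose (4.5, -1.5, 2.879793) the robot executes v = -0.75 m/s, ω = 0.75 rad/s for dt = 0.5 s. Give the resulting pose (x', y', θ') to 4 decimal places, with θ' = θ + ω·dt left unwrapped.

θ' = 2.8798 + 0.75·0.5 = 3.2548
R = v/ω = -0.75/0.75 = -1.0000
x' = 4.5 + -1.0000·(sin 3.2548 − sin 2.8798) = 4.8718
y' = -1.5 − -1.0000·(cos 3.2548 − cos 2.8798) = -1.5277

(4.8718, -1.5277, 3.2548)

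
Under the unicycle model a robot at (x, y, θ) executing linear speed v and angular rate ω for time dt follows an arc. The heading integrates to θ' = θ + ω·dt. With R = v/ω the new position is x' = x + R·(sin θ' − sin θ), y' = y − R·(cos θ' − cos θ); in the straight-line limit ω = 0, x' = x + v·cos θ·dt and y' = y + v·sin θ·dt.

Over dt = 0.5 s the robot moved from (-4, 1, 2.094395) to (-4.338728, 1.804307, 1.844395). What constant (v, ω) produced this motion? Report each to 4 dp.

Δθ = 1.844395 − 2.094395 = -0.250000
ω = Δθ/dt = -0.250000/0.5 = -0.5000
R = −Δy/(cos θ' − cos θ) = -3.5000
v = R·ω = -3.5000·-0.5000 = 1.7500

v = 1.7500, ω = -0.5000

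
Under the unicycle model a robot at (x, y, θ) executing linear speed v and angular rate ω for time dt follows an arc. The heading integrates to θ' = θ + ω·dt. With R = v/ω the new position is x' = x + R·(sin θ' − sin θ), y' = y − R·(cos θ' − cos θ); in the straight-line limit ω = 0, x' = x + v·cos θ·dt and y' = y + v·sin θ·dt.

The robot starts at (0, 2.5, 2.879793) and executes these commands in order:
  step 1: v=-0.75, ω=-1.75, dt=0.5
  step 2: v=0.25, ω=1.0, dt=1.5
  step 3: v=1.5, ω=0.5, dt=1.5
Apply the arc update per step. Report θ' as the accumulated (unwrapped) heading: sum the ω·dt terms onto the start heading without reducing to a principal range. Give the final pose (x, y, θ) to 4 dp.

(-1.6633, 0.9159, 4.2548)

step 1: θ'=2.0048 (R=0.4286) → pose (0.2779, 2.2662, 2.0048)
step 2: θ'=3.5048 (R=0.2500) → pose (-0.0377, 2.3948, 3.5048)
step 3: θ'=4.2548 (R=3.0000) → pose (-1.6633, 0.9159, 4.2548)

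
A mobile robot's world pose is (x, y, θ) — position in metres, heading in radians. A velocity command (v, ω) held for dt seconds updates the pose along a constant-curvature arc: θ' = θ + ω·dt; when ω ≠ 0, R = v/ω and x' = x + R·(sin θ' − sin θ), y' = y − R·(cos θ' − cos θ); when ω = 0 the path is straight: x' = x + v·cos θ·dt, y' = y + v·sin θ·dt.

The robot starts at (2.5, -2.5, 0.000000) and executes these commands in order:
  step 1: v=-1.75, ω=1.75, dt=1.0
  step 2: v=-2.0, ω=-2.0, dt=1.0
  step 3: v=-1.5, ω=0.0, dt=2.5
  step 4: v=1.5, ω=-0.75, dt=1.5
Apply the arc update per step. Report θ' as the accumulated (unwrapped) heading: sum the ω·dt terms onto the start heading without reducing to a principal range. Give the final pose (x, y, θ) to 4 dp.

step 1: θ'=1.7500 (R=-1.0000) → pose (1.5160, -3.6782, 1.7500)
step 2: θ'=-0.2500 (R=1.0000) → pose (0.2846, -4.8254, -0.2500)
step 3: θ'=-0.2500 (straight) → pose (-3.3488, -3.8976, -0.2500)
step 4: θ'=-1.3750 (R=-2.0000) → pose (-1.8818, -5.4464, -1.3750)

(-1.8818, -5.4464, -1.3750)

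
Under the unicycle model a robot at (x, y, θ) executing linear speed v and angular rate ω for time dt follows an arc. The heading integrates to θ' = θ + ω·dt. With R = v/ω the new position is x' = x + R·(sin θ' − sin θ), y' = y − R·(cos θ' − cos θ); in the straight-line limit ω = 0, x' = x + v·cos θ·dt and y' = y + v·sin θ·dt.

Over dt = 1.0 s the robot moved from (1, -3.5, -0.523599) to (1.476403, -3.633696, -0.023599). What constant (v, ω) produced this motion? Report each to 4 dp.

v = 0.5000, ω = 0.5000

Δθ = -0.023599 − -0.523599 = 0.500000
ω = Δθ/dt = 0.500000/1.0 = 0.5000
R = Δx/(sin θ' − sin θ) = 1.0000
v = R·ω = 1.0000·0.5000 = 0.5000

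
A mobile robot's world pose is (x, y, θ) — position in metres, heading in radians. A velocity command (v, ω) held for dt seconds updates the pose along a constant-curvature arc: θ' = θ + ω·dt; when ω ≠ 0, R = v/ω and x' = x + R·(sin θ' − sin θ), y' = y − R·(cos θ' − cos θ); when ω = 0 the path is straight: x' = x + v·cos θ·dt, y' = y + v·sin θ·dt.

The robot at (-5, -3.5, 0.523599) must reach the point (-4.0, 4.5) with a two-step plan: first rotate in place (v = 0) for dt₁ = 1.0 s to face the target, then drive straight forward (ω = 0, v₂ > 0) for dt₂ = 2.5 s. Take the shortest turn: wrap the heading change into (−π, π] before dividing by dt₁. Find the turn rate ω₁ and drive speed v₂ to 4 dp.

heading to target = atan2(4.5−-3.5, -4−-5) = 1.4464
Δθ = wrap(1.4464 − 0.5236) = 0.9228; ω₁ = Δθ/dt₁ = 0.9228
distance = √((-4−-5)² + (4.5−-3.5)²) = 8.0623; v₂ = distance/dt₂ = 3.2249

ω₁ = 0.9228, v₂ = 3.2249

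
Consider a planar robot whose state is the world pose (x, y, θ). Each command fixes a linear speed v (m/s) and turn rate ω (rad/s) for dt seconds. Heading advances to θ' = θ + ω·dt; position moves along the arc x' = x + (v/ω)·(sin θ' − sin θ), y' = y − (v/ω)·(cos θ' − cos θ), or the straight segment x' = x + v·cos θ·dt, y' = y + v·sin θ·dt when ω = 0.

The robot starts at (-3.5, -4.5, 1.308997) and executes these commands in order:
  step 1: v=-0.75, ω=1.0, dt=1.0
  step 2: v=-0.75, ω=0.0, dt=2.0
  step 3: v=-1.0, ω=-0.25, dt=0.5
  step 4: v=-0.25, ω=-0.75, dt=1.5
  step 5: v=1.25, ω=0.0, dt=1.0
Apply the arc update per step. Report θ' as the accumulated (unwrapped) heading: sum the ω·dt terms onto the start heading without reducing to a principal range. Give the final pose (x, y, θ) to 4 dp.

step 1: θ'=2.3090 (R=-0.7500) → pose (-3.3303, -5.1988, 2.3090)
step 2: θ'=2.3090 (straight) → pose (-2.3209, -6.3084, 2.3090)
step 3: θ'=2.1840 (R=4.0000) → pose (-2.0084, -6.6982, 2.1840)
step 4: θ'=1.0590 (R=0.3333) → pose (-1.9903, -7.0533, 1.0590)
step 5: θ'=1.0590 (straight) → pose (-1.3782, -5.9635, 1.0590)

(-1.3782, -5.9635, 1.0590)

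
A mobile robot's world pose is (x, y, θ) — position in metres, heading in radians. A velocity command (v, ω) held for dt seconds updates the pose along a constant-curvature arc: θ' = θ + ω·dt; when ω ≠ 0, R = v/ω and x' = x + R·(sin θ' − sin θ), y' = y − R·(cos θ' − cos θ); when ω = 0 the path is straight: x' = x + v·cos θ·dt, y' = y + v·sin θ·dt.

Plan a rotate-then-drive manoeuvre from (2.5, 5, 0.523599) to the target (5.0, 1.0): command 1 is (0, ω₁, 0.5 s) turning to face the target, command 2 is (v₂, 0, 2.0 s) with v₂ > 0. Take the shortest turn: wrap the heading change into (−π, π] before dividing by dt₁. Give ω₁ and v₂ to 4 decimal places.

heading to target = atan2(1−5, 5−2.5) = -1.0122
Δθ = wrap(-1.0122 − 0.5236) = -1.5358; ω₁ = Δθ/dt₁ = -3.0716
distance = √((5−2.5)² + (1−5)²) = 4.7170; v₂ = distance/dt₂ = 2.3585

ω₁ = -3.0716, v₂ = 2.3585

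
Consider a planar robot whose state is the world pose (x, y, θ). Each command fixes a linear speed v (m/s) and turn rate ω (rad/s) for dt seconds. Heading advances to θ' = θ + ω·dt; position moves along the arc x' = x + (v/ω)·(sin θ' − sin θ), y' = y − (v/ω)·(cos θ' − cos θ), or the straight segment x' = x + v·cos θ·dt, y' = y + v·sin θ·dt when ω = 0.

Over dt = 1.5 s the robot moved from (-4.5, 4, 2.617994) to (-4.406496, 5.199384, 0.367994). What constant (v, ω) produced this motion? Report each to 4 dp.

Δθ = 0.367994 − 2.617994 = -2.250000
ω = Δθ/dt = -2.250000/1.5 = -1.5000
R = −Δy/(cos θ' − cos θ) = -0.6667
v = R·ω = -0.6667·-1.5000 = 1.0000

v = 1.0000, ω = -1.5000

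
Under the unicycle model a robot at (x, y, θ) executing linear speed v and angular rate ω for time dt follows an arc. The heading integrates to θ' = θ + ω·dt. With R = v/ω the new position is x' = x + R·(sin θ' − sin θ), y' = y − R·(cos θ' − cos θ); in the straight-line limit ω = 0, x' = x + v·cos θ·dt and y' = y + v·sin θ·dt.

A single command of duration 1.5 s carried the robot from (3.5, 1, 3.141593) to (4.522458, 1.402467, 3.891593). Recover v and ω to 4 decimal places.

Δθ = 3.891593 − 3.141593 = 0.750000
ω = Δθ/dt = 0.750000/1.5 = 0.5000
R = Δx/(sin θ' − sin θ) = -1.5000
v = R·ω = -1.5000·0.5000 = -0.7500

v = -0.7500, ω = 0.5000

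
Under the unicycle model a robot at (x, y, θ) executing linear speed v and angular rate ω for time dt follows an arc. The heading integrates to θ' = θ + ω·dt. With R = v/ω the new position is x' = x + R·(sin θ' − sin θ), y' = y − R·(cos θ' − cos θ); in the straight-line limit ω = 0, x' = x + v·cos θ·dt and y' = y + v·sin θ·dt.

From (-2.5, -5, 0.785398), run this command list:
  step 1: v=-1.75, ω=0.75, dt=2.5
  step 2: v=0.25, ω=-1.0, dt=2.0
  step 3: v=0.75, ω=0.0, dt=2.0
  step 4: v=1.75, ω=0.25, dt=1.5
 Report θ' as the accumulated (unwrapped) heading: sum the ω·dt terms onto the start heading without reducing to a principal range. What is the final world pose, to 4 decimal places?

step 1: θ'=2.6604 (R=-2.3333) → pose (-1.9300, -8.7183, 2.6604)
step 2: θ'=0.6604 (R=-0.2500) → pose (-1.9677, -8.2992, 0.6604)
step 3: θ'=0.6604 (straight) → pose (-0.7831, -7.3791, 0.6604)
step 4: θ'=1.0354 (R=7.0000) → pose (0.9434, -5.4221, 1.0354)

(0.9434, -5.4221, 1.0354)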